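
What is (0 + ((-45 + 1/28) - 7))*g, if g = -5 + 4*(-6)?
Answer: 42195/28 ≈ 1507.0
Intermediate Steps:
g = -29 (g = -5 - 24 = -29)
(0 + ((-45 + 1/28) - 7))*g = (0 + ((-45 + 1/28) - 7))*(-29) = (0 + (-1259/28 - 7))*(-29) = (0 - 1455/28)*(-29) = -1455/28*(-29) = 42195/28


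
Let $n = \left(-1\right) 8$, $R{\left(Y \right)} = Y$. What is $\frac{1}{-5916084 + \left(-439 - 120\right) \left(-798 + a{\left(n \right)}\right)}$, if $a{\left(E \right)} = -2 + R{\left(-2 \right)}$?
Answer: $- \frac{1}{5467766} \approx -1.8289 \cdot 10^{-7}$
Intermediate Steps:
$n = -8$
$a{\left(E \right)} = -4$ ($a{\left(E \right)} = -2 - 2 = -4$)
$\frac{1}{-5916084 + \left(-439 - 120\right) \left(-798 + a{\left(n \right)}\right)} = \frac{1}{-5916084 + \left(-439 - 120\right) \left(-798 - 4\right)} = \frac{1}{-5916084 - -448318} = \frac{1}{-5916084 + 448318} = \frac{1}{-5467766} = - \frac{1}{5467766}$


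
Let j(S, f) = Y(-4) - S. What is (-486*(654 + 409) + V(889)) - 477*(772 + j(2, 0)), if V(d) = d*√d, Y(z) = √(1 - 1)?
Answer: -883908 + 889*√889 ≈ -8.5740e+5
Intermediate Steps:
Y(z) = 0 (Y(z) = √0 = 0)
j(S, f) = -S (j(S, f) = 0 - S = -S)
V(d) = d^(3/2)
(-486*(654 + 409) + V(889)) - 477*(772 + j(2, 0)) = (-486*(654 + 409) + 889^(3/2)) - 477*(772 - 1*2) = (-486*1063 + 889*√889) - 477*(772 - 2) = (-516618 + 889*√889) - 477*770 = (-516618 + 889*√889) - 367290 = -883908 + 889*√889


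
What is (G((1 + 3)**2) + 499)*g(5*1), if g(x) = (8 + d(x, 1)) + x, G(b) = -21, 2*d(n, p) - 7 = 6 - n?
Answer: 8126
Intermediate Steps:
d(n, p) = 13/2 - n/2 (d(n, p) = 7/2 + (6 - n)/2 = 7/2 + (3 - n/2) = 13/2 - n/2)
g(x) = 29/2 + x/2 (g(x) = (8 + (13/2 - x/2)) + x = (29/2 - x/2) + x = 29/2 + x/2)
(G((1 + 3)**2) + 499)*g(5*1) = (-21 + 499)*(29/2 + (5*1)/2) = 478*(29/2 + (1/2)*5) = 478*(29/2 + 5/2) = 478*17 = 8126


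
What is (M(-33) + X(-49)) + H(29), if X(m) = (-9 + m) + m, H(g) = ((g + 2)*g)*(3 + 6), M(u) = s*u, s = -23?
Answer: 8743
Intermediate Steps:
M(u) = -23*u
H(g) = 9*g*(2 + g) (H(g) = ((2 + g)*g)*9 = (g*(2 + g))*9 = 9*g*(2 + g))
X(m) = -9 + 2*m
(M(-33) + X(-49)) + H(29) = (-23*(-33) + (-9 + 2*(-49))) + 9*29*(2 + 29) = (759 + (-9 - 98)) + 9*29*31 = (759 - 107) + 8091 = 652 + 8091 = 8743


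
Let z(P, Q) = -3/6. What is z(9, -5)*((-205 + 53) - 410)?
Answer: 281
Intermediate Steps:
z(P, Q) = -½ (z(P, Q) = -3*⅙ = -½)
z(9, -5)*((-205 + 53) - 410) = -((-205 + 53) - 410)/2 = -(-152 - 410)/2 = -½*(-562) = 281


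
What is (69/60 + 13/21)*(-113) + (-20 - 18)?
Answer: -99919/420 ≈ -237.90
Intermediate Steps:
(69/60 + 13/21)*(-113) + (-20 - 18) = (69*(1/60) + 13*(1/21))*(-113) - 38 = (23/20 + 13/21)*(-113) - 38 = (743/420)*(-113) - 38 = -83959/420 - 38 = -99919/420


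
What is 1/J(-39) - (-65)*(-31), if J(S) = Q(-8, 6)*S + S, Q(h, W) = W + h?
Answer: -78584/39 ≈ -2015.0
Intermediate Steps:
J(S) = -S (J(S) = (6 - 8)*S + S = -2*S + S = -S)
1/J(-39) - (-65)*(-31) = 1/(-1*(-39)) - (-65)*(-31) = 1/39 - 1*2015 = 1/39 - 2015 = -78584/39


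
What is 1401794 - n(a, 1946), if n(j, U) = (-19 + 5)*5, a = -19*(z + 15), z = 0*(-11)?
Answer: 1401864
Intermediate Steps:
z = 0
a = -285 (a = -19*(0 + 15) = -19*15 = -285)
n(j, U) = -70 (n(j, U) = -14*5 = -70)
1401794 - n(a, 1946) = 1401794 - 1*(-70) = 1401794 + 70 = 1401864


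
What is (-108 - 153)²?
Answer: 68121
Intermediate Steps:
(-108 - 153)² = (-261)² = 68121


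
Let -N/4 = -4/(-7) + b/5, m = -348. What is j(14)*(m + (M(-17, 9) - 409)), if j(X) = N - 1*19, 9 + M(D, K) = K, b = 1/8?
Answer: 1133229/70 ≈ 16189.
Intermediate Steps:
b = ⅛ ≈ 0.12500
M(D, K) = -9 + K
N = -167/70 (N = -4*(-4/(-7) + (⅛)/5) = -4*(-4*(-⅐) + (⅛)*(⅕)) = -4*(4/7 + 1/40) = -4*167/280 = -167/70 ≈ -2.3857)
j(X) = -1497/70 (j(X) = -167/70 - 1*19 = -167/70 - 19 = -1497/70)
j(14)*(m + (M(-17, 9) - 409)) = -1497*(-348 + ((-9 + 9) - 409))/70 = -1497*(-348 + (0 - 409))/70 = -1497*(-348 - 409)/70 = -1497/70*(-757) = 1133229/70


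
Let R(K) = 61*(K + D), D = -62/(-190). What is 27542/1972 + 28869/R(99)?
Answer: 5315345873/283768828 ≈ 18.731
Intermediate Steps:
D = 31/95 (D = -62*(-1/190) = 31/95 ≈ 0.32632)
R(K) = 1891/95 + 61*K (R(K) = 61*(K + 31/95) = 61*(31/95 + K) = 1891/95 + 61*K)
27542/1972 + 28869/R(99) = 27542/1972 + 28869/(1891/95 + 61*99) = 27542*(1/1972) + 28869/(1891/95 + 6039) = 13771/986 + 28869/(575596/95) = 13771/986 + 28869*(95/575596) = 13771/986 + 2742555/575596 = 5315345873/283768828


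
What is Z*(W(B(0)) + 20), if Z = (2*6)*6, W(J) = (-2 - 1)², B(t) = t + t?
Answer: 2088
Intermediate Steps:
B(t) = 2*t
W(J) = 9 (W(J) = (-3)² = 9)
Z = 72 (Z = 12*6 = 72)
Z*(W(B(0)) + 20) = 72*(9 + 20) = 72*29 = 2088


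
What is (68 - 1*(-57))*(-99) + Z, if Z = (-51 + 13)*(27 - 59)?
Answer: -11159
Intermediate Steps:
Z = 1216 (Z = -38*(-32) = 1216)
(68 - 1*(-57))*(-99) + Z = (68 - 1*(-57))*(-99) + 1216 = (68 + 57)*(-99) + 1216 = 125*(-99) + 1216 = -12375 + 1216 = -11159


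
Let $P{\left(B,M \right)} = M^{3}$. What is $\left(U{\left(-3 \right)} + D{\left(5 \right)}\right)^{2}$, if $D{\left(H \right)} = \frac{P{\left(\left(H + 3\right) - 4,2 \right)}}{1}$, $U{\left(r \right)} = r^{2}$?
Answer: $289$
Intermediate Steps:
$D{\left(H \right)} = 8$ ($D{\left(H \right)} = \frac{2^{3}}{1} = 8 \cdot 1 = 8$)
$\left(U{\left(-3 \right)} + D{\left(5 \right)}\right)^{2} = \left(\left(-3\right)^{2} + 8\right)^{2} = \left(9 + 8\right)^{2} = 17^{2} = 289$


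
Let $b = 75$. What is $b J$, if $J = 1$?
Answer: $75$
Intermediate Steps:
$b J = 75 \cdot 1 = 75$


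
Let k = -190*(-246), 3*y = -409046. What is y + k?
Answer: -268826/3 ≈ -89609.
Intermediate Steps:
y = -409046/3 (y = (⅓)*(-409046) = -409046/3 ≈ -1.3635e+5)
k = 46740
y + k = -409046/3 + 46740 = -268826/3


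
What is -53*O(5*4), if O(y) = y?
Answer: -1060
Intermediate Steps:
-53*O(5*4) = -265*4 = -53*20 = -1060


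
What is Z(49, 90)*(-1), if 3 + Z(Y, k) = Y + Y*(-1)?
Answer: 3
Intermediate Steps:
Z(Y, k) = -3 (Z(Y, k) = -3 + (Y + Y*(-1)) = -3 + (Y - Y) = -3 + 0 = -3)
Z(49, 90)*(-1) = -3*(-1) = 3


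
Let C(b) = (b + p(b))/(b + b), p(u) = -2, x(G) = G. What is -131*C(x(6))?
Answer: -131/3 ≈ -43.667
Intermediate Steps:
C(b) = (-2 + b)/(2*b) (C(b) = (b - 2)/(b + b) = (-2 + b)/((2*b)) = (-2 + b)*(1/(2*b)) = (-2 + b)/(2*b))
-131*C(x(6)) = -131*(-2 + 6)/(2*6) = -131*4/(2*6) = -131*⅓ = -131/3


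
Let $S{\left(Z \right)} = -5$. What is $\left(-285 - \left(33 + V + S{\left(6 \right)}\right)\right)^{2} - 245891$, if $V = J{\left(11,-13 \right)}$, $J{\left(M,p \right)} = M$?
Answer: $-140915$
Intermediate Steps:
$V = 11$
$\left(-285 - \left(33 + V + S{\left(6 \right)}\right)\right)^{2} - 245891 = \left(-285 - 39\right)^{2} - 245891 = \left(-324\right)^{2} - 245891 = 104976 - 245891 = -140915$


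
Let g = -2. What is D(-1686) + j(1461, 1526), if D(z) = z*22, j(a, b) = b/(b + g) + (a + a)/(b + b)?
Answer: -10782186271/290703 ≈ -37090.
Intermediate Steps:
j(a, b) = a/b + b/(-2 + b) (j(a, b) = b/(b - 2) + (a + a)/(b + b) = b/(-2 + b) + (2*a)/((2*b)) = b/(-2 + b) + (2*a)*(1/(2*b)) = b/(-2 + b) + a/b = a/b + b/(-2 + b))
D(z) = 22*z
D(-1686) + j(1461, 1526) = 22*(-1686) + (1526**2 - 2*1461 + 1461*1526)/(1526*(-2 + 1526)) = -37092 + (1/1526)*(2328676 - 2922 + 2229486)/1524 = -37092 + (1/1526)*(1/1524)*4555240 = -37092 + 569405/290703 = -10782186271/290703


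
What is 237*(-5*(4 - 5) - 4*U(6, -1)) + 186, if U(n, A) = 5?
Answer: -3369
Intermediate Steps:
237*(-5*(4 - 5) - 4*U(6, -1)) + 186 = 237*(-5*(4 - 5) - 4*5) + 186 = 237*(-5*(-1) - 20) + 186 = 237*(5 - 20) + 186 = 237*(-15) + 186 = -3555 + 186 = -3369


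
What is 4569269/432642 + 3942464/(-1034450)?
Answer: 1510502403581/223773258450 ≈ 6.7501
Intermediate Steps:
4569269/432642 + 3942464/(-1034450) = 4569269*(1/432642) + 3942464*(-1/1034450) = 4569269/432642 - 1971232/517225 = 1510502403581/223773258450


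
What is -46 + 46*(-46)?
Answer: -2162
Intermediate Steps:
-46 + 46*(-46) = -46 - 2116 = -2162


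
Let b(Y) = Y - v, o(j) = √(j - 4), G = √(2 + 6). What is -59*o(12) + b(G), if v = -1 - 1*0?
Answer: 1 - 116*√2 ≈ -163.05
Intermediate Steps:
G = 2*√2 (G = √8 = 2*√2 ≈ 2.8284)
o(j) = √(-4 + j)
v = -1 (v = -1 + 0 = -1)
b(Y) = 1 + Y (b(Y) = Y - 1*(-1) = Y + 1 = 1 + Y)
-59*o(12) + b(G) = -59*√(-4 + 12) + (1 + 2*√2) = -118*√2 + (1 + 2*√2) = 1 - 116*√2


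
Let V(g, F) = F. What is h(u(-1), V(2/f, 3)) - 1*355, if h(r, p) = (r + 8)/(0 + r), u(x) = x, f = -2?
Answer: -362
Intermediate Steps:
h(r, p) = (8 + r)/r
h(u(-1), V(2/f, 3)) - 1*355 = (8 - 1)/(-1) - 1*355 = -1*7 - 355 = -7 - 355 = -362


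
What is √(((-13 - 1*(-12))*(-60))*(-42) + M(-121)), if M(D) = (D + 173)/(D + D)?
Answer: I*√304946/11 ≈ 50.202*I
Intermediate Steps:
M(D) = (173 + D)/(2*D) (M(D) = (173 + D)/((2*D)) = (173 + D)*(1/(2*D)) = (173 + D)/(2*D))
√(((-13 - 1*(-12))*(-60))*(-42) + M(-121)) = √(((-13 - 1*(-12))*(-60))*(-42) + (½)*(173 - 121)/(-121)) = √(((-13 + 12)*(-60))*(-42) + (½)*(-1/121)*52) = √(-1*(-60)*(-42) - 26/121) = √(60*(-42) - 26/121) = √(-2520 - 26/121) = √(-304946/121) = I*√304946/11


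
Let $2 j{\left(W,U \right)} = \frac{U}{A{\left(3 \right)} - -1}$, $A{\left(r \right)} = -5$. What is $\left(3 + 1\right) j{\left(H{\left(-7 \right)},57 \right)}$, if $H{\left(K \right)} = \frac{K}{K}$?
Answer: $- \frac{57}{2} \approx -28.5$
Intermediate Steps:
$H{\left(K \right)} = 1$
$j{\left(W,U \right)} = - \frac{U}{8}$ ($j{\left(W,U \right)} = \frac{U \frac{1}{-5 - -1}}{2} = \frac{U \frac{1}{-5 + 1}}{2} = \frac{U \frac{1}{-4}}{2} = \frac{U \left(- \frac{1}{4}\right)}{2} = \frac{\left(- \frac{1}{4}\right) U}{2} = - \frac{U}{8}$)
$\left(3 + 1\right) j{\left(H{\left(-7 \right)},57 \right)} = \left(3 + 1\right) \left(\left(- \frac{1}{8}\right) 57\right) = 4 \left(- \frac{57}{8}\right) = - \frac{57}{2}$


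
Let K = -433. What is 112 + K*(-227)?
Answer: 98403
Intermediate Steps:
112 + K*(-227) = 112 - 433*(-227) = 112 + 98291 = 98403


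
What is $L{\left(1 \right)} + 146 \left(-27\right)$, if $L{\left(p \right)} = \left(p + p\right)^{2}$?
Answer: $-3938$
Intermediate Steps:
$L{\left(p \right)} = 4 p^{2}$ ($L{\left(p \right)} = \left(2 p\right)^{2} = 4 p^{2}$)
$L{\left(1 \right)} + 146 \left(-27\right) = 4 \cdot 1^{2} + 146 \left(-27\right) = 4 \cdot 1 - 3942 = 4 - 3942 = -3938$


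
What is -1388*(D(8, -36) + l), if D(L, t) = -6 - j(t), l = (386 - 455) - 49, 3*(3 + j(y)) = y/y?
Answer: 505232/3 ≈ 1.6841e+5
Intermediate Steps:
j(y) = -8/3 (j(y) = -3 + (y/y)/3 = -3 + (1/3)*1 = -3 + 1/3 = -8/3)
l = -118 (l = -69 - 49 = -118)
D(L, t) = -10/3 (D(L, t) = -6 - 1*(-8/3) = -6 + 8/3 = -10/3)
-1388*(D(8, -36) + l) = -1388*(-10/3 - 118) = -1388*(-364/3) = 505232/3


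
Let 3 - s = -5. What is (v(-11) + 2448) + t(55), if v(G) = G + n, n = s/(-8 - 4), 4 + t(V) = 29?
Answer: 7384/3 ≈ 2461.3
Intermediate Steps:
t(V) = 25 (t(V) = -4 + 29 = 25)
s = 8 (s = 3 - 1*(-5) = 3 + 5 = 8)
n = -⅔ (n = 8/(-8 - 4) = 8/(-12) = -1/12*8 = -⅔ ≈ -0.66667)
v(G) = -⅔ + G (v(G) = G - ⅔ = -⅔ + G)
(v(-11) + 2448) + t(55) = ((-⅔ - 11) + 2448) + 25 = (-35/3 + 2448) + 25 = 7309/3 + 25 = 7384/3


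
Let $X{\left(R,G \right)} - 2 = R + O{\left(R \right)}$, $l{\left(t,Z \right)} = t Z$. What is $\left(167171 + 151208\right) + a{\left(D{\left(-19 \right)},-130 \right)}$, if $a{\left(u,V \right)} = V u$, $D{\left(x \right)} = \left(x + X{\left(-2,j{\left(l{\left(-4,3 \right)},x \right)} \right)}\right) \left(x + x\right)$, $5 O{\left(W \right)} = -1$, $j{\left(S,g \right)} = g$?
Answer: $223531$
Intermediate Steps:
$l{\left(t,Z \right)} = Z t$
$O{\left(W \right)} = - \frac{1}{5}$ ($O{\left(W \right)} = \frac{1}{5} \left(-1\right) = - \frac{1}{5}$)
$X{\left(R,G \right)} = \frac{9}{5} + R$ ($X{\left(R,G \right)} = 2 + \left(R - \frac{1}{5}\right) = 2 + \left(- \frac{1}{5} + R\right) = \frac{9}{5} + R$)
$D{\left(x \right)} = 2 x \left(- \frac{1}{5} + x\right)$ ($D{\left(x \right)} = \left(x + \left(\frac{9}{5} - 2\right)\right) \left(x + x\right) = \left(x - \frac{1}{5}\right) 2 x = \left(- \frac{1}{5} + x\right) 2 x = 2 x \left(- \frac{1}{5} + x\right)$)
$\left(167171 + 151208\right) + a{\left(D{\left(-19 \right)},-130 \right)} = \left(167171 + 151208\right) - 130 \cdot \frac{2}{5} \left(-19\right) \left(-1 + 5 \left(-19\right)\right) = 318379 - 130 \cdot \frac{2}{5} \left(-19\right) \left(-1 - 95\right) = 318379 - 130 \cdot \frac{2}{5} \left(-19\right) \left(-96\right) = 318379 - 94848 = 223531$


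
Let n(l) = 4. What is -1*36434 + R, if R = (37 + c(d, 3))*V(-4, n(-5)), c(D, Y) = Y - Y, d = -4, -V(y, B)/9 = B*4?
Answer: -41762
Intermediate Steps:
V(y, B) = -36*B (V(y, B) = -9*B*4 = -36*B)
c(D, Y) = 0
R = -5328 (R = (37 + 0)*(-36*4) = 37*(-144) = -5328)
-1*36434 + R = -1*36434 - 5328 = -36434 - 5328 = -41762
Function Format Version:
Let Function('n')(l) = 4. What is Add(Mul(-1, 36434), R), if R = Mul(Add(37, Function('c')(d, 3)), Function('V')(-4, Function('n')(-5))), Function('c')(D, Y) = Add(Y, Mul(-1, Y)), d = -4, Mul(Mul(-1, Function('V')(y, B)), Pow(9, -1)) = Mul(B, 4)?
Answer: -41762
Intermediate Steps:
Function('V')(y, B) = Mul(-36, B) (Function('V')(y, B) = Mul(-9, Mul(B, 4)) = Mul(-9, Mul(4, B)) = Mul(-36, B))
Function('c')(D, Y) = 0
R = -5328 (R = Mul(Add(37, 0), Mul(-36, 4)) = Mul(37, -144) = -5328)
Add(Mul(-1, 36434), R) = Add(Mul(-1, 36434), -5328) = Add(-36434, -5328) = -41762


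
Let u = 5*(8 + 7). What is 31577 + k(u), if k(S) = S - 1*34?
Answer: 31618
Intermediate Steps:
u = 75 (u = 5*15 = 75)
k(S) = -34 + S (k(S) = S - 34 = -34 + S)
31577 + k(u) = 31577 + (-34 + 75) = 31577 + 41 = 31618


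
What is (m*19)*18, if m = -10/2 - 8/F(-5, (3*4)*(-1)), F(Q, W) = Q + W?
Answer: -26334/17 ≈ -1549.1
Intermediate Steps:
m = -77/17 (m = -10/2 - 8/(-5 + (3*4)*(-1)) = -10*½ - 8/(-5 + 12*(-1)) = -5 - 8/(-5 - 12) = -5 - 8/(-17) = -5 - 8*(-1/17) = -5 + 8/17 = -77/17 ≈ -4.5294)
(m*19)*18 = -77/17*19*18 = -1463/17*18 = -26334/17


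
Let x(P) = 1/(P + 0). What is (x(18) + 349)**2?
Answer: 39476089/324 ≈ 1.2184e+5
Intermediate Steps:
x(P) = 1/P
(x(18) + 349)**2 = (1/18 + 349)**2 = (6283/18)**2 = 39476089/324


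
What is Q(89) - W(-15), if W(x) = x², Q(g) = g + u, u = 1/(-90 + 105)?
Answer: -2039/15 ≈ -135.93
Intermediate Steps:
u = 1/15 ≈ 0.066667
Q(g) = 1/15 + g (Q(g) = g + 1/15 = 1/15 + g)
Q(89) - W(-15) = (1/15 + 89) - 1*(-15)² = 1336/15 - 1*225 = 1336/15 - 225 = -2039/15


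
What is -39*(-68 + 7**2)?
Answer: 741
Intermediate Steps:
-39*(-68 + 7**2) = -39*(-68 + 49) = -39*(-19) = 741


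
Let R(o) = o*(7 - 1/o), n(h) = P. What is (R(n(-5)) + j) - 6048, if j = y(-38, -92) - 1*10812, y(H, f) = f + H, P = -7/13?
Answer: -220932/13 ≈ -16995.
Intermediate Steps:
P = -7/13 (P = -7*1/13 = -7/13 ≈ -0.53846)
y(H, f) = H + f
n(h) = -7/13
j = -10942 (j = (-38 - 92) - 1*10812 = -130 - 10812 = -10942)
(R(n(-5)) + j) - 6048 = ((-1 + 7*(-7/13)) - 10942) - 6048 = ((-1 - 49/13) - 10942) - 6048 = (-62/13 - 10942) - 6048 = -142308/13 - 6048 = -220932/13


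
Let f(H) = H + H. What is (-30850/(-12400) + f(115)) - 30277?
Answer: -7451039/248 ≈ -30045.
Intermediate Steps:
f(H) = 2*H
(-30850/(-12400) + f(115)) - 30277 = (-30850/(-12400) + 2*115) - 30277 = (-30850*(-1/12400) + 230) - 30277 = (617/248 + 230) - 30277 = 57657/248 - 30277 = -7451039/248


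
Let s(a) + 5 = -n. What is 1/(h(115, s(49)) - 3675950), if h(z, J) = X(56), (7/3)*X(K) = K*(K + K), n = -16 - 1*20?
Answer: -1/3673262 ≈ -2.7224e-7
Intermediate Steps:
n = -36 (n = -16 - 20 = -36)
s(a) = 31 (s(a) = -5 - 1*(-36) = -5 + 36 = 31)
X(K) = 6*K²/7 (X(K) = 3*(K*(K + K))/7 = 3*(K*(2*K))/7 = 3*(2*K²)/7 = 6*K²/7)
h(z, J) = 2688 (h(z, J) = (6/7)*56² = (6/7)*3136 = 2688)
1/(h(115, s(49)) - 3675950) = 1/(2688 - 3675950) = 1/(-3673262) = -1/3673262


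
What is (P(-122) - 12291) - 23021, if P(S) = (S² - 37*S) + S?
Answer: -16036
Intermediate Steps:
P(S) = S² - 36*S
(P(-122) - 12291) - 23021 = (-122*(-36 - 122) - 12291) - 23021 = (-122*(-158) - 12291) - 23021 = (19276 - 12291) - 23021 = 6985 - 23021 = -16036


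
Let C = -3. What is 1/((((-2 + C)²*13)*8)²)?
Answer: 1/6760000 ≈ 1.4793e-7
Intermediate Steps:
1/((((-2 + C)²*13)*8)²) = 1/((((-2 - 3)²*13)*8)²) = 1/((((-5)²*13)*8)²) = 1/(((25*13)*8)²) = 1/((325*8)²) = 1/(2600²) = 1/6760000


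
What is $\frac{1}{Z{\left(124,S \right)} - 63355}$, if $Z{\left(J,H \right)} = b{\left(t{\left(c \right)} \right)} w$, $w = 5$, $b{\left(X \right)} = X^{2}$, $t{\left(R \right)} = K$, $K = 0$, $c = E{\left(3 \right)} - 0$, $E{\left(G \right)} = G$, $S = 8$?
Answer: $- \frac{1}{63355} \approx -1.5784 \cdot 10^{-5}$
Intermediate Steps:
$c = 3$ ($c = 3 - 0 = 3 + 0 = 3$)
$t{\left(R \right)} = 0$
$Z{\left(J,H \right)} = 0$ ($Z{\left(J,H \right)} = 0^{2} \cdot 5 = 0 \cdot 5 = 0$)
$\frac{1}{Z{\left(124,S \right)} - 63355} = \frac{1}{0 - 63355} = \frac{1}{-63355} = - \frac{1}{63355}$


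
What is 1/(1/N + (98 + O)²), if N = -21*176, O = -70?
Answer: 3696/2897663 ≈ 0.0012755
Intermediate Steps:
N = -3696
1/(1/N + (98 + O)²) = 1/(1/(-3696) + (98 - 70)²) = 1/(-1/3696 + 28²) = 1/(-1/3696 + 784) = 1/(2897663/3696) = 3696/2897663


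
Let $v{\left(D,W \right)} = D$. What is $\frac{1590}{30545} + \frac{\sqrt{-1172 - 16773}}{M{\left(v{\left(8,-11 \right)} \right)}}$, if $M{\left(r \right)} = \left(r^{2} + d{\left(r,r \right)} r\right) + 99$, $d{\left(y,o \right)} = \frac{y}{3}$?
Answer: $\frac{318}{6109} + \frac{3 i \sqrt{17945}}{553} \approx 0.052054 + 0.72672 i$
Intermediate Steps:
$d{\left(y,o \right)} = \frac{y}{3}$ ($d{\left(y,o \right)} = y \frac{1}{3} = \frac{y}{3}$)
$M{\left(r \right)} = 99 + \frac{4 r^{2}}{3}$ ($M{\left(r \right)} = \left(r^{2} + \frac{r}{3} r\right) + 99 = \left(r^{2} + \frac{r^{2}}{3}\right) + 99 = \frac{4 r^{2}}{3} + 99 = 99 + \frac{4 r^{2}}{3}$)
$\frac{1590}{30545} + \frac{\sqrt{-1172 - 16773}}{M{\left(v{\left(8,-11 \right)} \right)}} = \frac{1590}{30545} + \frac{\sqrt{-1172 - 16773}}{99 + \frac{4 \cdot 8^{2}}{3}} = 1590 \cdot \frac{1}{30545} + \frac{\sqrt{-17945}}{99 + \frac{4}{3} \cdot 64} = \frac{318}{6109} + \frac{i \sqrt{17945}}{99 + \frac{256}{3}} = \frac{318}{6109} + \frac{i \sqrt{17945}}{\frac{553}{3}} = \frac{318}{6109} + i \sqrt{17945} \cdot \frac{3}{553} = \frac{318}{6109} + \frac{3 i \sqrt{17945}}{553}$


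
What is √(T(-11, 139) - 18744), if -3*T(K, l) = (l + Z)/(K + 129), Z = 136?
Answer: I*√2349020454/354 ≈ 136.91*I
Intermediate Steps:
T(K, l) = -(136 + l)/(3*(129 + K)) (T(K, l) = -(l + 136)/(3*(K + 129)) = -(136 + l)/(3*(129 + K)))
√(T(-11, 139) - 18744) = √((-136 - 1*139)/(3*(129 - 11)) - 18744) = √((⅓)*(-136 - 139)/118 - 18744) = √((⅓)*(1/118)*(-275) - 18744) = √(-275/354 - 18744) = √(-6635651/354) = I*√2349020454/354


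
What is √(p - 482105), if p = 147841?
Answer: 2*I*√83566 ≈ 578.16*I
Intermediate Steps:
√(p - 482105) = √(147841 - 482105) = √(-334264) = 2*I*√83566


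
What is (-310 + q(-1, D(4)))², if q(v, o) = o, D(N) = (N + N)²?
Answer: 60516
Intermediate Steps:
D(N) = 4*N² (D(N) = (2*N)² = 4*N²)
(-310 + q(-1, D(4)))² = (-310 + 4*4²)² = (-310 + 4*16)² = (-310 + 64)² = (-246)² = 60516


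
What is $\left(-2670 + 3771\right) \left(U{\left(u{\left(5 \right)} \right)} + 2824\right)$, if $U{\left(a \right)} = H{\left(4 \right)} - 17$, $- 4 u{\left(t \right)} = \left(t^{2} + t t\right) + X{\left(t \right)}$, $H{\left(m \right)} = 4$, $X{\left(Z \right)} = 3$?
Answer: $3094911$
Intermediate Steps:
$u{\left(t \right)} = - \frac{3}{4} - \frac{t^{2}}{2}$ ($u{\left(t \right)} = - \frac{\left(t^{2} + t t\right) + 3}{4} = - \frac{\left(t^{2} + t^{2}\right) + 3}{4} = - \frac{2 t^{2} + 3}{4} = - \frac{3 + 2 t^{2}}{4} = - \frac{3}{4} - \frac{t^{2}}{2}$)
$U{\left(a \right)} = -13$ ($U{\left(a \right)} = 4 - 17 = -13$)
$\left(-2670 + 3771\right) \left(U{\left(u{\left(5 \right)} \right)} + 2824\right) = \left(-2670 + 3771\right) \left(-13 + 2824\right) = 1101 \cdot 2811 = 3094911$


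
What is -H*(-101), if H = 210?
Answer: 21210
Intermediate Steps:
-H*(-101) = -210*(-101) = -1*(-21210) = 21210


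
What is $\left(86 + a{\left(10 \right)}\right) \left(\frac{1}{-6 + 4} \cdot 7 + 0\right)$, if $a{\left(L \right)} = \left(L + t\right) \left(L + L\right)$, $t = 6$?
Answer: $-1421$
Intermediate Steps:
$a{\left(L \right)} = 2 L \left(6 + L\right)$ ($a{\left(L \right)} = \left(L + 6\right) \left(L + L\right) = \left(6 + L\right) 2 L = 2 L \left(6 + L\right)$)
$\left(86 + a{\left(10 \right)}\right) \left(\frac{1}{-6 + 4} \cdot 7 + 0\right) = \left(86 + 2 \cdot 10 \left(6 + 10\right)\right) \left(\frac{1}{-6 + 4} \cdot 7 + 0\right) = \left(86 + 2 \cdot 10 \cdot 16\right) \left(\frac{1}{-2} \cdot 7 + 0\right) = \left(86 + 320\right) \left(\left(- \frac{1}{2}\right) 7 + 0\right) = 406 \left(- \frac{7}{2} + 0\right) = 406 \left(- \frac{7}{2}\right) = -1421$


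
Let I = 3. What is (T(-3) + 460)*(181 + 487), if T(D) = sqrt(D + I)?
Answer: 307280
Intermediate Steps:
T(D) = sqrt(3 + D) (T(D) = sqrt(D + 3) = sqrt(3 + D))
(T(-3) + 460)*(181 + 487) = (sqrt(3 - 3) + 460)*(181 + 487) = (sqrt(0) + 460)*668 = (0 + 460)*668 = 460*668 = 307280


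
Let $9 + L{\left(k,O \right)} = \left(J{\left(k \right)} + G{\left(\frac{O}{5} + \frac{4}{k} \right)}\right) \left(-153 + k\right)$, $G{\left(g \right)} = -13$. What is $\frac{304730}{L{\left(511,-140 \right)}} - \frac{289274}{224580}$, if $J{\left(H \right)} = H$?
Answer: $\frac{37479869}{88971110} \approx 0.42126$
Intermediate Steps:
$L{\left(k,O \right)} = -9 + \left(-153 + k\right) \left(-13 + k\right)$ ($L{\left(k,O \right)} = -9 + \left(k - 13\right) \left(-153 + k\right) = -9 + \left(-13 + k\right) \left(-153 + k\right) = -9 + \left(-153 + k\right) \left(-13 + k\right)$)
$\frac{304730}{L{\left(511,-140 \right)}} - \frac{289274}{224580} = \frac{304730}{1980 + 511^{2} - 84826} - \frac{289274}{224580} = \frac{304730}{1980 + 261121 - 84826} - \frac{144637}{112290} = \frac{304730}{178275} - \frac{144637}{112290} = 304730 \cdot \frac{1}{178275} - \frac{144637}{112290} = \frac{60946}{35655} - \frac{144637}{112290} = \frac{37479869}{88971110}$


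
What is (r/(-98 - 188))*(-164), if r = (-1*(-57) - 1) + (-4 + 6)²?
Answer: 4920/143 ≈ 34.406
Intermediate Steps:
r = 60 (r = (57 - 1) + 2² = 56 + 4 = 60)
(r/(-98 - 188))*(-164) = (60/(-98 - 188))*(-164) = (60/(-286))*(-164) = -1/286*60*(-164) = -30/143*(-164) = 4920/143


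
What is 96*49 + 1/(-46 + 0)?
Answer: 216383/46 ≈ 4704.0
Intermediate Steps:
96*49 + 1/(-46 + 0) = 4704 + 1/(-46) = 4704 - 1/46 = 216383/46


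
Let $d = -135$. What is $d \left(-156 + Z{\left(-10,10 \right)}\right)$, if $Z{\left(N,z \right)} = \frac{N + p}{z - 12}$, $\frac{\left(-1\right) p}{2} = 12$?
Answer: $18765$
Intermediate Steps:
$p = -24$ ($p = \left(-2\right) 12 = -24$)
$Z{\left(N,z \right)} = \frac{-24 + N}{-12 + z}$ ($Z{\left(N,z \right)} = \frac{N - 24}{z - 12} = \frac{-24 + N}{z - 12} = \frac{-24 + N}{-12 + z}$)
$d \left(-156 + Z{\left(-10,10 \right)}\right) = - 135 \left(-156 + \frac{-24 - 10}{-12 + 10}\right) = - 135 \left(-156 + \frac{1}{-2} \left(-34\right)\right) = - 135 \left(-156 - -17\right) = - 135 \left(-156 + 17\right) = \left(-135\right) \left(-139\right) = 18765$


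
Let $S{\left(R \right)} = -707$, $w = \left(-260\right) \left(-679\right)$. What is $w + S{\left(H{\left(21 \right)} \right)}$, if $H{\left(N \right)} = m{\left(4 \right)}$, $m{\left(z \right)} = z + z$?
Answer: $175833$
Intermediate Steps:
$m{\left(z \right)} = 2 z$
$w = 176540$
$H{\left(N \right)} = 8$ ($H{\left(N \right)} = 2 \cdot 4 = 8$)
$w + S{\left(H{\left(21 \right)} \right)} = 176540 - 707 = 175833$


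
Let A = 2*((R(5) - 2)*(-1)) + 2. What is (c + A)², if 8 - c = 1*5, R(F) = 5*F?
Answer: 1681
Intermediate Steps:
c = 3 (c = 8 - 5 = 3)
A = -44 (A = 2*((5*5 - 2)*(-1)) + 2 = 2*((25 - 2)*(-1)) + 2 = 2*(23*(-1)) + 2 = 2*(-23) + 2 = -46 + 2 = -44)
(c + A)² = (3 - 44)² = (-41)² = 1681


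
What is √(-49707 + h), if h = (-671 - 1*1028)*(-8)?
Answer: I*√36115 ≈ 190.04*I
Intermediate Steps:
h = 13592 (h = (-671 - 1028)*(-8) = -1699*(-8) = 13592)
√(-49707 + h) = √(-49707 + 13592) = √(-36115) = I*√36115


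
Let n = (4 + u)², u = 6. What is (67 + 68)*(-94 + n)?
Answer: 810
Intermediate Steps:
n = 100 (n = (4 + 6)² = 10² = 100)
(67 + 68)*(-94 + n) = (67 + 68)*(-94 + 100) = 135*6 = 810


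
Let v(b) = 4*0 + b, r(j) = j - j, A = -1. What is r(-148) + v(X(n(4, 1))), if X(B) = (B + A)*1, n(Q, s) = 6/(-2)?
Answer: -4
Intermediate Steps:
n(Q, s) = -3 (n(Q, s) = 6*(-1/2) = -3)
X(B) = -1 + B (X(B) = (B - 1)*1 = (-1 + B)*1 = -1 + B)
r(j) = 0
v(b) = b (v(b) = 0 + b = b)
r(-148) + v(X(n(4, 1))) = 0 + (-1 - 3) = 0 - 4 = -4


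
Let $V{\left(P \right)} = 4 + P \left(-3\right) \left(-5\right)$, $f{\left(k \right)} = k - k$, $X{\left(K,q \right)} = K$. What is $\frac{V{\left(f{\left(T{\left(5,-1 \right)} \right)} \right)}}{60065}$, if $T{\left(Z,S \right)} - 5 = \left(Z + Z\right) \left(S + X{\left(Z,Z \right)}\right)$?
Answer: $\frac{4}{60065} \approx 6.6595 \cdot 10^{-5}$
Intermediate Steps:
$T{\left(Z,S \right)} = 5 + 2 Z \left(S + Z\right)$ ($T{\left(Z,S \right)} = 5 + \left(Z + Z\right) \left(S + Z\right) = 5 + 2 Z \left(S + Z\right)$)
$f{\left(k \right)} = 0$
$V{\left(P \right)} = 4 + 15 P$ ($V{\left(P \right)} = 4 + - 3 P \left(-5\right) = 4 + 15 P$)
$\frac{V{\left(f{\left(T{\left(5,-1 \right)} \right)} \right)}}{60065} = \frac{4 + 15 \cdot 0}{60065} = \left(4 + 0\right) \frac{1}{60065} = 4 \cdot \frac{1}{60065} = \frac{4}{60065}$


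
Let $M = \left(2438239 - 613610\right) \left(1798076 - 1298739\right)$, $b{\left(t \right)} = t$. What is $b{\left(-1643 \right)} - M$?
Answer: $-911104772616$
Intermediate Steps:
$M = 911104770973$ ($M = 1824629 \cdot 499337 = 911104770973$)
$b{\left(-1643 \right)} - M = -1643 - 911104770973 = -911104772616$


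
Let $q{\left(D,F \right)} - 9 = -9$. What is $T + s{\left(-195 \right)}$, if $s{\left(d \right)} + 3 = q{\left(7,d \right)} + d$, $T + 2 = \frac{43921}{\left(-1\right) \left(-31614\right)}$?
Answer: $- \frac{6278879}{31614} \approx -198.61$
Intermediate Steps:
$q{\left(D,F \right)} = 0$ ($q{\left(D,F \right)} = 9 - 9 = 0$)
$T = - \frac{19307}{31614}$ ($T = -2 + \frac{43921}{\left(-1\right) \left(-31614\right)} = -2 + \frac{43921}{31614} = - \frac{19307}{31614} \approx -0.61071$)
$s{\left(d \right)} = -3 + d$ ($s{\left(d \right)} = -3 + \left(0 + d\right) = -3 + d$)
$T + s{\left(-195 \right)} = - \frac{19307}{31614} - 198 = - \frac{6278879}{31614}$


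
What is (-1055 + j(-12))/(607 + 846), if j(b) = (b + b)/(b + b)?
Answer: -1054/1453 ≈ -0.72540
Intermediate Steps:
j(b) = 1 (j(b) = (2*b)/((2*b)) = (2*b)*(1/(2*b)) = 1)
(-1055 + j(-12))/(607 + 846) = (-1055 + 1)/(607 + 846) = -1054/1453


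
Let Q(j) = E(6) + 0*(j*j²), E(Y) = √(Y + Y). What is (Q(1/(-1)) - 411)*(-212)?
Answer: 87132 - 424*√3 ≈ 86398.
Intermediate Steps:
E(Y) = √2*√Y (E(Y) = √(2*Y) = √2*√Y)
Q(j) = 2*√3 (Q(j) = √2*√6 + 0*(j*j²) = 2*√3 + 0*j³ = 2*√3 + 0 = 2*√3)
(Q(1/(-1)) - 411)*(-212) = (2*√3 - 411)*(-212) = (-411 + 2*√3)*(-212) = 87132 - 424*√3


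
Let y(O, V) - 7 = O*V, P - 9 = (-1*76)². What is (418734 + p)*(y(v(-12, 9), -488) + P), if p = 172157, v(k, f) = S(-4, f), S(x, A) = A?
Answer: 827247400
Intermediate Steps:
v(k, f) = f
P = 5785 (P = 9 + (-1*76)² = 9 + (-76)² = 9 + 5776 = 5785)
y(O, V) = 7 + O*V
(418734 + p)*(y(v(-12, 9), -488) + P) = (418734 + 172157)*((7 + 9*(-488)) + 5785) = 590891*((7 - 4392) + 5785) = 590891*(-4385 + 5785) = 590891*1400 = 827247400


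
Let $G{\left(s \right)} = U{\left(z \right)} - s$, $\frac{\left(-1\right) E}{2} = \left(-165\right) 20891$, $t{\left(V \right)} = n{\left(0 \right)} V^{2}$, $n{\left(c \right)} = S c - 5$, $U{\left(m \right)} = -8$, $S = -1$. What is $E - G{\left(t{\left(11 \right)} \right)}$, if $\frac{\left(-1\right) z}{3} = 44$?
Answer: $6893433$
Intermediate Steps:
$z = -132$ ($z = \left(-3\right) 44 = -132$)
$n{\left(c \right)} = -5 - c$ ($n{\left(c \right)} = - c - 5 = -5 - c$)
$t{\left(V \right)} = - 5 V^{2}$ ($t{\left(V \right)} = \left(-5 - 0\right) V^{2} = \left(-5 + 0\right) V^{2} = - 5 V^{2}$)
$E = 6894030$ ($E = - 2 \left(\left(-165\right) 20891\right) = \left(-2\right) \left(-3447015\right) = 6894030$)
$G{\left(s \right)} = -8 - s$
$E - G{\left(t{\left(11 \right)} \right)} = 6894030 - \left(-8 - - 5 \cdot 11^{2}\right) = 6894030 - \left(-8 - \left(-5\right) 121\right) = 6894030 - \left(-8 - -605\right) = 6894030 - \left(-8 + 605\right) = 6894030 - 597 = 6893433$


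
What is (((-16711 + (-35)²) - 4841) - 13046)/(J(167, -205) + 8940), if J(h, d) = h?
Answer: -33373/9107 ≈ -3.6645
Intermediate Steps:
(((-16711 + (-35)²) - 4841) - 13046)/(J(167, -205) + 8940) = (((-16711 + (-35)²) - 4841) - 13046)/(167 + 8940) = (((-16711 + 1225) - 4841) - 13046)/9107 = ((-15486 - 4841) - 13046)*(1/9107) = (-20327 - 13046)*(1/9107) = -33373*1/9107 = -33373/9107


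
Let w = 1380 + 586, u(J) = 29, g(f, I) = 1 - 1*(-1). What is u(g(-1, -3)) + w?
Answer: 1995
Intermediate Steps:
g(f, I) = 2 (g(f, I) = 1 + 1 = 2)
w = 1966
u(g(-1, -3)) + w = 29 + 1966 = 1995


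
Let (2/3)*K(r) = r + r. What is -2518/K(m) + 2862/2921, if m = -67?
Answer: 7930340/587121 ≈ 13.507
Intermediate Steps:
K(r) = 3*r (K(r) = 3*(r + r)/2 = 3*(2*r)/2 = 3*r)
-2518/K(m) + 2862/2921 = -2518/(3*(-67)) + 2862/2921 = -2518/(-201) + 2862*(1/2921) = -2518*(-1/201) + 2862/2921 = 2518/201 + 2862/2921 = 7930340/587121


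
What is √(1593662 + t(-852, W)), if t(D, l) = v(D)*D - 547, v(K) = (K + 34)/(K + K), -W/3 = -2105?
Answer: √1592706 ≈ 1262.0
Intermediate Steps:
W = 6315 (W = -3*(-2105) = 6315)
v(K) = (34 + K)/(2*K) (v(K) = (34 + K)/((2*K)) = (34 + K)*(1/(2*K)) = (34 + K)/(2*K))
t(D, l) = -530 + D/2 (t(D, l) = ((34 + D)/(2*D))*D - 547 = (17 + D/2) - 547 = -530 + D/2)
√(1593662 + t(-852, W)) = √(1593662 + (-530 + (½)*(-852))) = √(1593662 + (-530 - 426)) = √(1593662 - 956) = √1592706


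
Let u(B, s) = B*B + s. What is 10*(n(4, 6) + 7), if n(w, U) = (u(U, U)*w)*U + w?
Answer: 10190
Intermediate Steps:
u(B, s) = s + B² (u(B, s) = B² + s = s + B²)
n(w, U) = w + U*w*(U + U²) (n(w, U) = ((U + U²)*w)*U + w = (w*(U + U²))*U + w = U*w*(U + U²) + w = w + U*w*(U + U²))
10*(n(4, 6) + 7) = 10*(4*(1 + 6²*(1 + 6)) + 7) = 10*(4*(1 + 36*7) + 7) = 10*(4*(1 + 252) + 7) = 10*(4*253 + 7) = 10*(1012 + 7) = 10*1019 = 10190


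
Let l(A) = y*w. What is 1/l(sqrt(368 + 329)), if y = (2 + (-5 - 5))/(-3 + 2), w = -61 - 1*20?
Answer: -1/648 ≈ -0.0015432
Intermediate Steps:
w = -81 (w = -61 - 20 = -81)
y = 8 (y = (2 - 10)/(-1) = -8*(-1) = 8)
l(A) = -648 (l(A) = 8*(-81) = -648)
1/l(sqrt(368 + 329)) = 1/(-648) = -1/648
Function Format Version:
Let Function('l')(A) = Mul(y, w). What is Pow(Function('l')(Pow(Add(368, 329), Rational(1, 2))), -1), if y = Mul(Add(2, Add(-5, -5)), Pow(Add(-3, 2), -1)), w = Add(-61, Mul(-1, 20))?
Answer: Rational(-1, 648) ≈ -0.0015432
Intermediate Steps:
w = -81 (w = Add(-61, -20) = -81)
y = 8 (y = Mul(Add(2, -10), Pow(-1, -1)) = Mul(-8, -1) = 8)
Function('l')(A) = -648 (Function('l')(A) = Mul(8, -81) = -648)
Pow(Function('l')(Pow(Add(368, 329), Rational(1, 2))), -1) = Pow(-648, -1) = Rational(-1, 648)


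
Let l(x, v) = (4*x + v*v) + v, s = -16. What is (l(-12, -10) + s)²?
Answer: 676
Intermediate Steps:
l(x, v) = v + v² + 4*x (l(x, v) = (4*x + v²) + v = (v² + 4*x) + v = v + v² + 4*x)
(l(-12, -10) + s)² = ((-10 + (-10)² + 4*(-12)) - 16)² = ((-10 + 100 - 48) - 16)² = (42 - 16)² = 26² = 676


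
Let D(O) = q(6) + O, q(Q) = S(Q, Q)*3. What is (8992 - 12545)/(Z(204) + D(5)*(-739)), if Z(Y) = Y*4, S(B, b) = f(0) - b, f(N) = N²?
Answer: -3553/10423 ≈ -0.34088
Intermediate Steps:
S(B, b) = -b (S(B, b) = 0² - b = 0 - b = -b)
Z(Y) = 4*Y
q(Q) = -3*Q (q(Q) = -Q*3 = -3*Q)
D(O) = -18 + O (D(O) = -3*6 + O = -18 + O)
(8992 - 12545)/(Z(204) + D(5)*(-739)) = (8992 - 12545)/(4*204 + (-18 + 5)*(-739)) = -3553/(816 - 13*(-739)) = -3553/(816 + 9607) = -3553/10423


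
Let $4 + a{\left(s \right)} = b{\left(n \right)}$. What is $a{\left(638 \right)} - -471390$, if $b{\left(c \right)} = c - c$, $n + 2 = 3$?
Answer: $471386$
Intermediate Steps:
$n = 1$ ($n = -2 + 3 = 1$)
$b{\left(c \right)} = 0$
$a{\left(s \right)} = -4$ ($a{\left(s \right)} = -4 + 0 = -4$)
$a{\left(638 \right)} - -471390 = -4 - -471390 = -4 + 471390 = 471386$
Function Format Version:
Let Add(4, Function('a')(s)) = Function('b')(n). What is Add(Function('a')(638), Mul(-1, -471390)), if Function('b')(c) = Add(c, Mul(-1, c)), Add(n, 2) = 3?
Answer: 471386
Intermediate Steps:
n = 1 (n = Add(-2, 3) = 1)
Function('b')(c) = 0
Function('a')(s) = -4 (Function('a')(s) = Add(-4, 0) = -4)
Add(Function('a')(638), Mul(-1, -471390)) = Add(-4, Mul(-1, -471390)) = Add(-4, 471390) = 471386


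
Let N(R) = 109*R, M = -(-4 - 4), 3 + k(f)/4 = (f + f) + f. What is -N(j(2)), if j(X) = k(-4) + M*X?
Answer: 4796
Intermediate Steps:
k(f) = -12 + 12*f (k(f) = -12 + 4*((f + f) + f) = -12 + 4*(2*f + f) = -12 + 4*(3*f) = -12 + 12*f)
M = 8 (M = -1*(-8) = 8)
j(X) = -60 + 8*X (j(X) = (-12 + 12*(-4)) + 8*X = (-12 - 48) + 8*X = -60 + 8*X)
-N(j(2)) = -109*(-60 + 8*2) = -109*(-60 + 16) = -109*(-44) = -1*(-4796) = 4796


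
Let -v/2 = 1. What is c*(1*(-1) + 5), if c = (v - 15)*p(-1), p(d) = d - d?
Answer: 0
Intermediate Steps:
v = -2 (v = -2*1 = -2)
p(d) = 0
c = 0 (c = (-2 - 15)*0 = -17*0 = 0)
c*(1*(-1) + 5) = 0*(1*(-1) + 5) = 0*(-1 + 5) = 0*4 = 0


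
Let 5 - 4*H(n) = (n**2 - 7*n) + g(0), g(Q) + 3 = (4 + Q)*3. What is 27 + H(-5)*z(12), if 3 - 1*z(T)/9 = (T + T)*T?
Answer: 41067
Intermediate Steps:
g(Q) = 9 + 3*Q (g(Q) = -3 + (4 + Q)*3 = -3 + (12 + 3*Q) = 9 + 3*Q)
z(T) = 27 - 18*T**2 (z(T) = 27 - 9*(T + T)*T = 27 - 9*2*T*T = 27 - 18*T**2)
H(n) = -1 - n**2/4 + 7*n/4 (H(n) = 5/4 - ((n**2 - 7*n) + (9 + 3*0))/4 = 5/4 - ((n**2 - 7*n) + (9 + 0))/4 = 5/4 - ((n**2 - 7*n) + 9)/4 = 5/4 - (9 + n**2 - 7*n)/4 = 5/4 + (-9/4 - n**2/4 + 7*n/4) = -1 - n**2/4 + 7*n/4)
27 + H(-5)*z(12) = 27 + (-1 - 1/4*(-5)**2 + (7/4)*(-5))*(27 - 18*12**2) = 27 + (-1 - 1/4*25 - 35/4)*(27 - 18*144) = 27 + (-1 - 25/4 - 35/4)*(27 - 2592) = 27 - 16*(-2565) = 27 + 41040 = 41067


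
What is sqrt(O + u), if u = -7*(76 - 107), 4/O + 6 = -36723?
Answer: sqrt(32526341309)/12243 ≈ 14.731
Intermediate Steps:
O = -4/36729 (O = 4/(-6 - 36723) = 4/(-36729) = 4*(-1/36729) = -4/36729 ≈ -0.00010891)
u = 217 (u = -7*(-31) = 217)
sqrt(O + u) = sqrt(-4/36729 + 217) = sqrt(7970189/36729) = sqrt(32526341309)/12243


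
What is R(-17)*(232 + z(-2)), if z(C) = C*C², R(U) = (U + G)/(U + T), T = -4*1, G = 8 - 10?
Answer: 608/3 ≈ 202.67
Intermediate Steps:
G = -2
T = -4
R(U) = (-2 + U)/(-4 + U) (R(U) = (U - 2)/(U - 4) = (-2 + U)/(-4 + U))
z(C) = C³
R(-17)*(232 + z(-2)) = ((-2 - 17)/(-4 - 17))*(232 + (-2)³) = (-19/(-21))*(232 - 8) = -1/21*(-19)*224 = (19/21)*224 = 608/3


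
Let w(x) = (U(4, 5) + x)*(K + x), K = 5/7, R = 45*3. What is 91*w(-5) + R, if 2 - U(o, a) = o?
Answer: 2865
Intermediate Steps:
R = 135
K = 5/7 (K = 5*(⅐) = 5/7 ≈ 0.71429)
U(o, a) = 2 - o
w(x) = (-2 + x)*(5/7 + x) (w(x) = ((2 - 1*4) + x)*(5/7 + x) = ((2 - 4) + x)*(5/7 + x) = (-2 + x)*(5/7 + x))
91*w(-5) + R = 91*(-10/7 + (-5)² - 9/7*(-5)) + 135 = 91*(-10/7 + 25 + 45/7) + 135 = 91*30 + 135 = 2730 + 135 = 2865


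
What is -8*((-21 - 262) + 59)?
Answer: 1792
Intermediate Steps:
-8*((-21 - 262) + 59) = -8*(-283 + 59) = -8*(-224) = 1792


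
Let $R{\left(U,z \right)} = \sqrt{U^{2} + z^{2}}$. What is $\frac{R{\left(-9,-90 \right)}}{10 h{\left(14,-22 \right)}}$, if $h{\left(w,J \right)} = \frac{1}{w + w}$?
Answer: $\frac{126 \sqrt{101}}{5} \approx 253.26$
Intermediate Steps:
$h{\left(w,J \right)} = \frac{1}{2 w}$
$\frac{R{\left(-9,-90 \right)}}{10 h{\left(14,-22 \right)}} = \frac{\sqrt{\left(-9\right)^{2} + \left(-90\right)^{2}}}{10 \frac{1}{2 \cdot 14}} = \frac{\sqrt{81 + 8100}}{10 \cdot \frac{1}{2} \cdot \frac{1}{14}} = \frac{\sqrt{8181}}{10 \cdot \frac{1}{28}} = \frac{9 \sqrt{101}}{\frac{5}{14}} = 9 \sqrt{101} \cdot \frac{14}{5} = \frac{126 \sqrt{101}}{5}$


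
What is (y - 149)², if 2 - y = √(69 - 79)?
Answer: (147 + I*√10)² ≈ 21599.0 + 929.71*I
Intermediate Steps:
y = 2 - I*√10 (y = 2 - √(69 - 79) = 2 - √(-10) = 2 - I*√10 ≈ 2.0 - 3.1623*I)
(y - 149)² = ((2 - I*√10) - 149)² = (-147 - I*√10)²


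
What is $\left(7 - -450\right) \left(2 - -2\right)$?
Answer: $1828$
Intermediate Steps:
$\left(7 - -450\right) \left(2 - -2\right) = \left(7 + 450\right) \left(2 + 2\right) = 457 \cdot 4 = 1828$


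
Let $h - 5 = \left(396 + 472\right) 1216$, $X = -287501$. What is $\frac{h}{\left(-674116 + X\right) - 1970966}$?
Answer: $- \frac{1055493}{2932583} \approx -0.35992$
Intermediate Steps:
$h = 1055493$ ($h = 5 + \left(396 + 472\right) 1216 = 5 + 868 \cdot 1216 = 5 + 1055488 = 1055493$)
$\frac{h}{\left(-674116 + X\right) - 1970966} = \frac{1055493}{\left(-674116 - 287501\right) - 1970966} = \frac{1055493}{-961617 - 1970966} = \frac{1055493}{-2932583} = 1055493 \left(- \frac{1}{2932583}\right) = - \frac{1055493}{2932583}$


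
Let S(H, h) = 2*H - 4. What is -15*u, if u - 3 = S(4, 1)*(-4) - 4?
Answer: 255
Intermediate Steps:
S(H, h) = -4 + 2*H
u = -17 (u = 3 + ((-4 + 2*4)*(-4) - 4) = 3 + ((-4 + 8)*(-4) - 4) = 3 + (4*(-4) - 4) = 3 + (-16 - 4) = 3 - 20 = -17)
-15*u = -15*(-17) = 255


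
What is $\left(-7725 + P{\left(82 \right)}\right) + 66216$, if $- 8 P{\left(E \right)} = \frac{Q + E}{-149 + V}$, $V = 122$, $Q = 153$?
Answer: $\frac{12634291}{216} \approx 58492.0$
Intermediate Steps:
$P{\left(E \right)} = \frac{17}{24} + \frac{E}{216}$ ($P{\left(E \right)} = - \frac{\left(153 + E\right) \frac{1}{-149 + 122}}{8} = - \frac{\left(153 + E\right) \frac{1}{-27}}{8} = - \frac{\left(153 + E\right) \left(- \frac{1}{27}\right)}{8} = - \frac{- \frac{17}{3} - \frac{E}{27}}{8} = \frac{17}{24} + \frac{E}{216}$)
$\left(-7725 + P{\left(82 \right)}\right) + 66216 = \left(-7725 + \left(\frac{17}{24} + \frac{1}{216} \cdot 82\right)\right) + 66216 = \left(-7725 + \left(\frac{17}{24} + \frac{41}{108}\right)\right) + 66216 = \left(-7725 + \frac{235}{216}\right) + 66216 = - \frac{1668365}{216} + 66216 = \frac{12634291}{216}$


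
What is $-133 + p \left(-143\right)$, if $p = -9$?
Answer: $1154$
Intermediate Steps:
$-133 + p \left(-143\right) = -133 - -1287 = -133 + 1287 = 1154$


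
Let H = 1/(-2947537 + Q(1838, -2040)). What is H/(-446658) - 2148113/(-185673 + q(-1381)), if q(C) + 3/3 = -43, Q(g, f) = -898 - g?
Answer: 65830323536308613/5691418559541246 ≈ 11.567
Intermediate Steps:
q(C) = -44 (q(C) = -1 - 43 = -44)
H = -1/2950273 (H = 1/(-2947537 + (-898 - 1*1838)) = 1/(-2947537 + (-898 - 1838)) = 1/(-2947537 - 2736) = 1/(-2950273) = -1/2950273 ≈ -3.3895e-7)
H/(-446658) - 2148113/(-185673 + q(-1381)) = -1/2950273/(-446658) - 2148113/(-185673 - 44) = -1/2950273*(-1/446658) - 2148113/(-185717) = 1/1317763037634 - 2148113*(-1/185717) = 1/1317763037634 + 2148113/185717 = 65830323536308613/5691418559541246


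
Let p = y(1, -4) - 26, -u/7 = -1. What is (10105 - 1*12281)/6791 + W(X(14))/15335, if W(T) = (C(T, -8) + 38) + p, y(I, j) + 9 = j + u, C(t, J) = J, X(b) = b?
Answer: -33382542/104139985 ≈ -0.32055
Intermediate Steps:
u = 7 (u = -7*(-1) = 7)
y(I, j) = -2 + j (y(I, j) = -9 + (j + 7) = -9 + (7 + j) = -2 + j)
p = -32 (p = (-2 - 4) - 26 = -6 - 26 = -32)
W(T) = -2 (W(T) = (-8 + 38) - 32 = 30 - 32 = -2)
(10105 - 1*12281)/6791 + W(X(14))/15335 = (10105 - 1*12281)/6791 - 2/15335 = (10105 - 12281)*(1/6791) - 2*1/15335 = -2176*1/6791 - 2/15335 = -2176/6791 - 2/15335 = -33382542/104139985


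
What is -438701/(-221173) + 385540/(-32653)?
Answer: -70946134667/7221961969 ≈ -9.8237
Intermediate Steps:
-438701/(-221173) + 385540/(-32653) = -438701*(-1/221173) + 385540*(-1/32653) = 438701/221173 - 385540/32653 = -70946134667/7221961969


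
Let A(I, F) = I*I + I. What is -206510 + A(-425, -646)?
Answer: -26310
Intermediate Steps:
A(I, F) = I + I² (A(I, F) = I² + I = I + I²)
-206510 + A(-425, -646) = -206510 - 425*(1 - 425) = -206510 - 425*(-424) = -206510 + 180200 = -26310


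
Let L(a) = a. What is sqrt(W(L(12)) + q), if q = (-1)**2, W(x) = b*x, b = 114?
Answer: 37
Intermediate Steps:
W(x) = 114*x
q = 1
sqrt(W(L(12)) + q) = sqrt(114*12 + 1) = sqrt(1368 + 1) = sqrt(1369) = 37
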